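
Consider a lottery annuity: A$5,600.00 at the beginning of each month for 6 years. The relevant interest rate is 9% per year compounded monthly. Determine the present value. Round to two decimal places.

This is an annuity due: 72 payments of A$5,600.00 at the beginning of each month.
Periodic rate r = 0.09/12 per month; n is counted in months.
PV = PMT × [(1 − (1+r)^−n)/r] × (1+r) = 5,600 × [1 − (1+r)^−72] / r × (1+r) = A$313,000.38

A$313,000.38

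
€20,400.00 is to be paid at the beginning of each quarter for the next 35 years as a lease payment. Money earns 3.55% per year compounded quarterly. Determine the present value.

This is an annuity due: 140 payments of €20,400.00 at the beginning of each quarter.
Periodic rate r = 0.0355/4 per quarter; n is counted in quarters.
PV = PMT × [(1 − (1+r)^−n)/r] × (1+r) = 20,400 × [1 − (1+r)^−140] / r × (1+r) = €1,645,908.39

€1,645,908.39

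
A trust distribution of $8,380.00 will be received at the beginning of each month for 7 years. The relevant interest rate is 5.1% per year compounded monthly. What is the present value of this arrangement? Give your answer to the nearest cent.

$593,445.28

This is an annuity due: 84 payments of $8,380.00 at the beginning of each month.
Periodic rate r = 0.051/12 per month; n is counted in months.
PV = PMT × [(1 − (1+r)^−n)/r] × (1+r) = 8,380 × [1 − (1+r)^−84] / r × (1+r) = $593,445.28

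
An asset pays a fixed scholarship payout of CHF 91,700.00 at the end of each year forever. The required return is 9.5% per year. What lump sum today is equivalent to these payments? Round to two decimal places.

Periodic rate r = 0.095 per year.
Level perpetuity: PV = PMT / r = 91,700 / (0.095) = CHF 965,263.16.

CHF 965,263.16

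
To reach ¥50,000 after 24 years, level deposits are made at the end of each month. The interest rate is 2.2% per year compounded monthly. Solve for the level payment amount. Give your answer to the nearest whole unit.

¥132

Level ordinary annuity; solve FV = PMT × [((1+r)^n − 1)/r] for PMT.
Periodic rate r = 0.022/12 per month; n is counted in months.
With n = 288: PMT = 50,000 / ([((1+r)^n − 1)/r]) = ¥132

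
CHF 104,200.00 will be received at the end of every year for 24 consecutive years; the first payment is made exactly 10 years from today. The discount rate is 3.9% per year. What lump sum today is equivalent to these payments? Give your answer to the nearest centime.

CHF 1,137,546.00

Ordinary annuity of 24 payments, first payment at period 10.
Periodic rate r = 0.039 per year.
The ordinary-annuity PV formula values the stream one period before the first payment (period 9); discount that back 9 periods:
PV₀ = 104,200 × [1 − (1+r)^−24] / r × (1+r)^−9 = CHF 1,137,546.00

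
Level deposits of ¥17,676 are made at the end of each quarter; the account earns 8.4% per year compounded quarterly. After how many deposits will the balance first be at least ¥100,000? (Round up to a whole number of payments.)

Periodic rate r = 0.084/4 per quarter; n is counted in quarters.
Ordinary annuity FV: 100,000 = 17,676 × [((1+r)^n − 1)/r].
(1+r)^n = 1 + 100,000 × r / 17,676, so n = ln(1 + 100,000·r/17,676) / ln(1+r) = 5.40.
Round up to a whole number of payments: n = 6.

6 payments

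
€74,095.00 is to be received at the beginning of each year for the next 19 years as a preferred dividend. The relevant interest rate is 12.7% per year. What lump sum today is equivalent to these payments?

€589,700.68

This is an annuity due: 19 payments of €74,095.00 at the beginning of each year.
Periodic rate r = 0.127 per year.
PV = PMT × [(1 − (1+r)^−n)/r] × (1+r) = 74,095 × [1 − (1+r)^−19] / r × (1+r) = €589,700.68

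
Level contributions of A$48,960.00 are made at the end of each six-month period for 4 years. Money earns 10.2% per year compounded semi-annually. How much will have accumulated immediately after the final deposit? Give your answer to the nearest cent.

A$469,199.85

This is an ordinary annuity: 8 deposits of A$48,960.00 at the end of each six-month period.
Periodic rate r = 0.102/2 per half-year; n is counted in half-years.
FV = PMT × [((1+r)^n − 1)/r] = 48,960 × [(1+r)^8 − 1] / r = A$469,199.85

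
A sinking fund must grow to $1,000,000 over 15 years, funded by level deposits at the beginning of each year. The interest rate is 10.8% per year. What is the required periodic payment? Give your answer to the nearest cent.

$26,654.56

Level annuity due; solve FV = PMT × [((1+r)^n − 1)/r] × (1+r) for PMT.
Periodic rate r = 0.108 per year.
With n = 15: PMT = 1,000,000 / ([((1+r)^n − 1)/r] × (1+r)) = $26,654.56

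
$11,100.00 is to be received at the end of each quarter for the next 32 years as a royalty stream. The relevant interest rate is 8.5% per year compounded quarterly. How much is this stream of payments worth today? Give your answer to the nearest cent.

$486,948.39

This is an ordinary annuity: 128 payments of $11,100.00 at the end of each quarter.
Periodic rate r = 0.085/4 per quarter; n is counted in quarters.
PV = PMT × [(1 − (1+r)^−n)/r] = 11,100 × [1 − (1+r)^−128] / r = $486,948.39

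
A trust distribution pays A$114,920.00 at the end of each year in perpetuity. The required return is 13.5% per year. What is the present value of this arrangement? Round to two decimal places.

Periodic rate r = 0.135 per year.
Level perpetuity: PV = PMT / r = 114,920 / (0.135) = A$851,259.26.

A$851,259.26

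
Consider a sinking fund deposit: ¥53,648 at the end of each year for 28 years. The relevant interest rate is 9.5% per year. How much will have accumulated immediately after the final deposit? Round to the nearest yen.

¥6,603,734

This is an ordinary annuity: 28 deposits of ¥53,648 at the end of each year.
Periodic rate r = 0.095 per year.
FV = PMT × [((1+r)^n − 1)/r] = 53,648 × [(1+r)^28 − 1] / r = ¥6,603,734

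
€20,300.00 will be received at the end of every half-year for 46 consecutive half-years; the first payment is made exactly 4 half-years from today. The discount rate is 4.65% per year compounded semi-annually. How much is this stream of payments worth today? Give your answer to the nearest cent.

Ordinary annuity of 46 payments, first payment at period 4.
Periodic rate r = 0.0465/2 per half-year; n is counted in half-years.
The ordinary-annuity PV formula values the stream one period before the first payment (period 3); discount that back 3 periods:
PV₀ = 20,300 × [1 − (1+r)^−46] / r × (1+r)^−3 = €531,826.31

€531,826.31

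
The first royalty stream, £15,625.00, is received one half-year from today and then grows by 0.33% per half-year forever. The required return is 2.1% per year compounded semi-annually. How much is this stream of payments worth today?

£2,170,138.89

Periodic rate r = 0.021/2 per half-year.
Growing perpetuity (Gordon): PV = PMT₁ / (r − g) = 15,625 / (r − 0.0033) = £2,170,138.89.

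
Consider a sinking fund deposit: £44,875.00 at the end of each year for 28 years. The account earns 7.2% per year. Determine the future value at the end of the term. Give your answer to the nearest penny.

£3,743,160.61

This is an ordinary annuity: 28 deposits of £44,875.00 at the end of each year.
Periodic rate r = 0.072 per year.
FV = PMT × [((1+r)^n − 1)/r] = 44,875 × [(1+r)^28 − 1] / r = £3,743,160.61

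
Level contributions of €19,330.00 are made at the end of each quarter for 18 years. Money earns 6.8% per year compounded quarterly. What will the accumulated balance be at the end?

This is an ordinary annuity: 72 deposits of €19,330.00 at the end of each quarter.
Periodic rate r = 0.068/4 per quarter; n is counted in quarters.
FV = PMT × [((1+r)^n − 1)/r] = 19,330 × [(1+r)^72 − 1] / r = €2,690,232.70

€2,690,232.70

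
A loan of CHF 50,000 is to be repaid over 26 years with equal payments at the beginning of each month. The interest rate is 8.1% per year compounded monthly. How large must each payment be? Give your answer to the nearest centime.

Level annuity due; solve PV = PMT × [(1 − (1+r)^−n)/r] × (1+r) for PMT.
Periodic rate r = 0.081/12 per month; n is counted in months.
With n = 312: PMT = 50,000 / ([(1 − (1+r)^−n)/r] × (1+r)) = CHF 382.08

CHF 382.08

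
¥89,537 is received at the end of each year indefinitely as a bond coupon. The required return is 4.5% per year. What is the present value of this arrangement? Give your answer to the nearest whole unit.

Periodic rate r = 0.045 per year.
Level perpetuity: PV = PMT / r = 89,537 / (0.045) = ¥1,989,711.

¥1,989,711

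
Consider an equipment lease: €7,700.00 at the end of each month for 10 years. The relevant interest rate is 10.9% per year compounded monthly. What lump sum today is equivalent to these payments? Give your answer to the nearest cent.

This is an ordinary annuity: 120 payments of €7,700.00 at the end of each month.
Periodic rate r = 0.109/12 per month; n is counted in months.
PV = PMT × [(1 − (1+r)^−n)/r] = 7,700 × [1 − (1+r)^−120] / r = €561,287.64

€561,287.64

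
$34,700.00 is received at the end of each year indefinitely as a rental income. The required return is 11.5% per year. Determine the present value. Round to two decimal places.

$301,739.13

Periodic rate r = 0.115 per year.
Level perpetuity: PV = PMT / r = 34,700 / (0.115) = $301,739.13.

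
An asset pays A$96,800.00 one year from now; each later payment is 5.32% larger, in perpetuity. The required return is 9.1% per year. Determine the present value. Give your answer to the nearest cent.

Periodic rate r = 0.091 per year.
Growing perpetuity (Gordon): PV = PMT₁ / (r − g) = 96,800 / (r − 0.0532) = A$2,560,846.56.

A$2,560,846.56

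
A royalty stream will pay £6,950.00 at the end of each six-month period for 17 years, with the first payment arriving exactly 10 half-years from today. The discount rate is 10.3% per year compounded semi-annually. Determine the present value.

Ordinary annuity of 34 payments, first payment at period 10.
Periodic rate r = 0.103/2 per half-year; n is counted in half-years.
The ordinary-annuity PV formula values the stream one period before the first payment (period 9); discount that back 9 periods:
PV₀ = 6,950 × [1 − (1+r)^−34] / r × (1+r)^−9 = £70,307.18

£70,307.18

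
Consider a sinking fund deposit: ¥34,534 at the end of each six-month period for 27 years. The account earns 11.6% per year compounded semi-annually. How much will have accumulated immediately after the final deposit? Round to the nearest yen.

¥11,908,471

This is an ordinary annuity: 54 deposits of ¥34,534 at the end of each six-month period.
Periodic rate r = 0.116/2 per half-year; n is counted in half-years.
FV = PMT × [((1+r)^n − 1)/r] = 34,534 × [(1+r)^54 − 1] / r = ¥11,908,471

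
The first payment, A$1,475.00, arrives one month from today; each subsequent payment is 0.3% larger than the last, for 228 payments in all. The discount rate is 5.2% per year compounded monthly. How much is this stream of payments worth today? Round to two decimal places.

Periodic rate r = 0.052/12 per month; n is counted in months.
Growing ordinary annuity: PV = PMT₁ × [1 − ((1+g)/(1+r))^n] / (r − g) = 1,475 × [1 − ((1+0.003)/(1+r))^228] / (r − 0.003) = A$289,084.42.

A$289,084.42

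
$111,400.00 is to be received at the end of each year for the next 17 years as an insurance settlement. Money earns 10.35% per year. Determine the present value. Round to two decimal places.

This is an ordinary annuity: 17 payments of $111,400.00 at the end of each year.
Periodic rate r = 0.1035 per year.
PV = PMT × [(1 − (1+r)^−n)/r] = 111,400 × [1 − (1+r)^−17] / r = $874,577.78

$874,577.78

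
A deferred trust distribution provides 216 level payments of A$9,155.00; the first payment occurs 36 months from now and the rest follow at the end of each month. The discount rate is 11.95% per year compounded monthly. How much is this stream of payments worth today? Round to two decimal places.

Ordinary annuity of 216 payments, first payment at period 36.
Periodic rate r = 0.1195/12 per month; n is counted in months.
The ordinary-annuity PV formula values the stream one period before the first payment (period 35); discount that back 35 periods:
PV₀ = 9,155 × [1 − (1+r)^−216] / r × (1+r)^−35 = A$573,469.16

A$573,469.16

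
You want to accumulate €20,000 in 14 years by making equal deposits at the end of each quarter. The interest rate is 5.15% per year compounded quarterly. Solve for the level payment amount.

€245.93

Level ordinary annuity; solve FV = PMT × [((1+r)^n − 1)/r] for PMT.
Periodic rate r = 0.0515/4 per quarter; n is counted in quarters.
With n = 56: PMT = 20,000 / ([((1+r)^n − 1)/r]) = €245.93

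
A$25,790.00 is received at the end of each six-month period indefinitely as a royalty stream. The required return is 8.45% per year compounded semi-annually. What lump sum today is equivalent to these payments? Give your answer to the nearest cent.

A$610,414.20

Periodic rate r = 0.0845/2 per half-year.
Level perpetuity: PV = PMT / r = 25,790 / (0.0845/2) = A$610,414.20.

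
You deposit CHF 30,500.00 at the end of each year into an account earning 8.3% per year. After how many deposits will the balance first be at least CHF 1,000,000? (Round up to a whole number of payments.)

Periodic rate r = 0.083 per year.
Ordinary annuity FV: 1,000,000 = 30,500 × [((1+r)^n − 1)/r].
(1+r)^n = 1 + 1,000,000 × r / 30,500, so n = ln(1 + 1,000,000·r/30,500) / ln(1+r) = 16.48.
Round up to a whole number of payments: n = 17.

17 payments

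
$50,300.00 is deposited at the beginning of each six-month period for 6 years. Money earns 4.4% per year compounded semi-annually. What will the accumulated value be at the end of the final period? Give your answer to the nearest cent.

$697,276.10

This is an annuity due: 12 deposits of $50,300.00 at the beginning of each six-month period.
Periodic rate r = 0.044/2 per half-year; n is counted in half-years.
FV = PMT × [((1+r)^n − 1)/r] × (1+r) = 50,300 × [(1+r)^12 − 1] / r × (1+r) = $697,276.10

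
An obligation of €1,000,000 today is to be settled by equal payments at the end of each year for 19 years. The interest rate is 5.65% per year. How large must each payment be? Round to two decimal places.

Level ordinary annuity; solve PV = PMT × [(1 − (1+r)^−n)/r] for PMT.
Periodic rate r = 0.0565 per year.
With n = 19: PMT = 1,000,000 / ([(1 − (1+r)^−n)/r]) = €87,184.47

€87,184.47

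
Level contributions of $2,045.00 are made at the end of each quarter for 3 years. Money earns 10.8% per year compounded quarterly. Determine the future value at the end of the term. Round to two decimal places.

$28,532.98

This is an ordinary annuity: 12 deposits of $2,045.00 at the end of each quarter.
Periodic rate r = 0.108/4 per quarter; n is counted in quarters.
FV = PMT × [((1+r)^n − 1)/r] = 2,045 × [(1+r)^12 − 1] / r = $28,532.98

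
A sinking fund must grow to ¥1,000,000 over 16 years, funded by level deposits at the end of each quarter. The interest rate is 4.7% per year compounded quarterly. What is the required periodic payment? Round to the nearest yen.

¥10,567

Level ordinary annuity; solve FV = PMT × [((1+r)^n − 1)/r] for PMT.
Periodic rate r = 0.047/4 per quarter; n is counted in quarters.
With n = 64: PMT = 1,000,000 / ([((1+r)^n − 1)/r]) = ¥10,567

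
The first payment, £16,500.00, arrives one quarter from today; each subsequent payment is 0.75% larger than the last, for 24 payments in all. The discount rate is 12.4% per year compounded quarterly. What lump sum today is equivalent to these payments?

Periodic rate r = 0.124/4 per quarter; n is counted in quarters.
Growing ordinary annuity: PV = PMT₁ × [1 − ((1+g)/(1+r))^n] / (r − g) = 16,500 × [1 − ((1+0.0075)/(1+r))^24] / (r − 0.0075) = £298,399.14.

£298,399.14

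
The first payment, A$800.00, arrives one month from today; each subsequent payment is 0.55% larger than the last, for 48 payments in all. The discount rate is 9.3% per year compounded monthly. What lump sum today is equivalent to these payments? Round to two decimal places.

A$36,172.16

Periodic rate r = 0.093/12 per month; n is counted in months.
Growing ordinary annuity: PV = PMT₁ × [1 − ((1+g)/(1+r))^n] / (r − g) = 800 × [1 − ((1+0.0055)/(1+r))^48] / (r − 0.0055) = A$36,172.16.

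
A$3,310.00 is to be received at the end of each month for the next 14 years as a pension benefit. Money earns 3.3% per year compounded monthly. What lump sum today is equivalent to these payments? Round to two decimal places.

This is an ordinary annuity: 168 payments of A$3,310.00 at the end of each month.
Periodic rate r = 0.033/12 per month; n is counted in months.
PV = PMT × [(1 − (1+r)^−n)/r] = 3,310 × [1 − (1+r)^−168] / r = A$444,837.57

A$444,837.57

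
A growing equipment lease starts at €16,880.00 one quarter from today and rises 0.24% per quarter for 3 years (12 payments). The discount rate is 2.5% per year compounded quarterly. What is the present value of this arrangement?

€197,119.34

Periodic rate r = 0.025/4 per quarter; n is counted in quarters.
Growing ordinary annuity: PV = PMT₁ × [1 − ((1+g)/(1+r))^n] / (r − g) = 16,880 × [1 − ((1+0.0024)/(1+r))^12] / (r − 0.0024) = €197,119.34.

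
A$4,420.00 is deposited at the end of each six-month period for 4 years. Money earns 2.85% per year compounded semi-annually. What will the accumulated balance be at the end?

This is an ordinary annuity: 8 deposits of A$4,420.00 at the end of each six-month period.
Periodic rate r = 0.0285/2 per half-year; n is counted in half-years.
FV = PMT × [((1+r)^n − 1)/r] = 4,420 × [(1+r)^8 − 1] / r = A$37,174.75

A$37,174.75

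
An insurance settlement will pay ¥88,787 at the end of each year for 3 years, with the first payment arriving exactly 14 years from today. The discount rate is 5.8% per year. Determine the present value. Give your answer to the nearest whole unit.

¥114,458

Ordinary annuity of 3 payments, first payment at period 14.
Periodic rate r = 0.058 per year.
The ordinary-annuity PV formula values the stream one period before the first payment (period 13); discount that back 13 periods:
PV₀ = 88,787 × [1 − (1+r)^−3] / r × (1+r)^−13 = ¥114,458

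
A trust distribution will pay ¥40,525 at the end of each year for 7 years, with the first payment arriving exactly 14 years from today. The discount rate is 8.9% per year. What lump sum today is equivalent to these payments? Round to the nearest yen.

Ordinary annuity of 7 payments, first payment at period 14.
Periodic rate r = 0.089 per year.
The ordinary-annuity PV formula values the stream one period before the first payment (period 13); discount that back 13 periods:
PV₀ = 40,525 × [1 − (1+r)^−7] / r × (1+r)^−13 = ¥67,553

¥67,553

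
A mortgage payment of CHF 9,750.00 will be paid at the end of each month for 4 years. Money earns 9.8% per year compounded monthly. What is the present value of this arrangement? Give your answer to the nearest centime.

CHF 385,884.27

This is an ordinary annuity: 48 payments of CHF 9,750.00 at the end of each month.
Periodic rate r = 0.098/12 per month; n is counted in months.
PV = PMT × [(1 − (1+r)^−n)/r] = 9,750 × [1 − (1+r)^−48] / r = CHF 385,884.27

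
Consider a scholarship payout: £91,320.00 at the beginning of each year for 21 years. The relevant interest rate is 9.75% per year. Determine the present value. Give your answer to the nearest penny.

£882,231.64

This is an annuity due: 21 payments of £91,320.00 at the beginning of each year.
Periodic rate r = 0.0975 per year.
PV = PMT × [(1 − (1+r)^−n)/r] × (1+r) = 91,320 × [1 − (1+r)^−21] / r × (1+r) = £882,231.64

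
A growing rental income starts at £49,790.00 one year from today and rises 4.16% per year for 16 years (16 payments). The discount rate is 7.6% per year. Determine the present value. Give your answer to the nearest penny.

£586,780.67

Periodic rate r = 0.076 per year.
Growing ordinary annuity: PV = PMT₁ × [1 − ((1+g)/(1+r))^n] / (r − g) = 49,790 × [1 − ((1+0.0416)/(1+r))^16] / (r − 0.0416) = £586,780.67.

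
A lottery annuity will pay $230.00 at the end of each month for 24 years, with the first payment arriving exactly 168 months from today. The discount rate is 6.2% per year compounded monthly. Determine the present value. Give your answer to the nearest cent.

Ordinary annuity of 288 payments, first payment at period 168.
Periodic rate r = 0.062/12 per month; n is counted in months.
The ordinary-annuity PV formula values the stream one period before the first payment (period 167); discount that back 167 periods:
PV₀ = 230 × [1 − (1+r)^−288] / r × (1+r)^−167 = $14,558.33

$14,558.33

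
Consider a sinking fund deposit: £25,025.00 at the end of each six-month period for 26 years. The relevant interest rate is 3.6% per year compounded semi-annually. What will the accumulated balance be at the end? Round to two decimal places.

£2,125,213.60

This is an ordinary annuity: 52 deposits of £25,025.00 at the end of each six-month period.
Periodic rate r = 0.036/2 per half-year; n is counted in half-years.
FV = PMT × [((1+r)^n − 1)/r] = 25,025 × [(1+r)^52 − 1] / r = £2,125,213.60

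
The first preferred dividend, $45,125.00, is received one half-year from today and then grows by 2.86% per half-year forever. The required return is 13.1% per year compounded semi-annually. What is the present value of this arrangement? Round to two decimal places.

$1,222,899.73

Periodic rate r = 0.131/2 per half-year.
Growing perpetuity (Gordon): PV = PMT₁ / (r − g) = 45,125 / (r − 0.0286) = $1,222,899.73.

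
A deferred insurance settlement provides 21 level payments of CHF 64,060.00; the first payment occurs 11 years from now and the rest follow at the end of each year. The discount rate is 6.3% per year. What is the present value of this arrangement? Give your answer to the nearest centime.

CHF 398,959.43

Ordinary annuity of 21 payments, first payment at period 11.
Periodic rate r = 0.063 per year.
The ordinary-annuity PV formula values the stream one period before the first payment (period 10); discount that back 10 periods:
PV₀ = 64,060 × [1 − (1+r)^−21] / r × (1+r)^−10 = CHF 398,959.43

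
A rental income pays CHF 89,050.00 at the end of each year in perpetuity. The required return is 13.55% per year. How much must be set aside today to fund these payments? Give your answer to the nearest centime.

Periodic rate r = 0.1355 per year.
Level perpetuity: PV = PMT / r = 89,050 / (0.1355) = CHF 657,195.57.

CHF 657,195.57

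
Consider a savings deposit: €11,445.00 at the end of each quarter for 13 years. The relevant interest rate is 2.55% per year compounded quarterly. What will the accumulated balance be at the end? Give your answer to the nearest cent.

€703,021.31

This is an ordinary annuity: 52 deposits of €11,445.00 at the end of each quarter.
Periodic rate r = 0.0255/4 per quarter; n is counted in quarters.
FV = PMT × [((1+r)^n − 1)/r] = 11,445 × [(1+r)^52 − 1] / r = €703,021.31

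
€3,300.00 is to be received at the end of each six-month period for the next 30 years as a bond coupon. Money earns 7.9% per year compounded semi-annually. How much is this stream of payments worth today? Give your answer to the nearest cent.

€75,370.07

This is an ordinary annuity: 60 payments of €3,300.00 at the end of each six-month period.
Periodic rate r = 0.079/2 per half-year; n is counted in half-years.
PV = PMT × [(1 − (1+r)^−n)/r] = 3,300 × [1 − (1+r)^−60] / r = €75,370.07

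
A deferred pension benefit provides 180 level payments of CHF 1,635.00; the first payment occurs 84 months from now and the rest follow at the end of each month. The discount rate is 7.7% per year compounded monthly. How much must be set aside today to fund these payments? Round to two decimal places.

CHF 102,462.32

Ordinary annuity of 180 payments, first payment at period 84.
Periodic rate r = 0.077/12 per month; n is counted in months.
The ordinary-annuity PV formula values the stream one period before the first payment (period 83); discount that back 83 periods:
PV₀ = 1,635 × [1 − (1+r)^−180] / r × (1+r)^−83 = CHF 102,462.32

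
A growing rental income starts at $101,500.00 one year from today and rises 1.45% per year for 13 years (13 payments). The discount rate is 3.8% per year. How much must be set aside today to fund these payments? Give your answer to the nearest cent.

$1,112,072.93

Periodic rate r = 0.038 per year.
Growing ordinary annuity: PV = PMT₁ × [1 − ((1+g)/(1+r))^n] / (r − g) = 101,500 × [1 − ((1+0.0145)/(1+r))^13] / (r − 0.0145) = $1,112,072.93.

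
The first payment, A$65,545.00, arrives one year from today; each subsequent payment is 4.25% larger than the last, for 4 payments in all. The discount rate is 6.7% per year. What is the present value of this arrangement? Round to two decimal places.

A$237,382.70

Periodic rate r = 0.067 per year.
Growing ordinary annuity: PV = PMT₁ × [1 − ((1+g)/(1+r))^n] / (r − g) = 65,545 × [1 − ((1+0.0425)/(1+r))^4] / (r − 0.0425) = A$237,382.70.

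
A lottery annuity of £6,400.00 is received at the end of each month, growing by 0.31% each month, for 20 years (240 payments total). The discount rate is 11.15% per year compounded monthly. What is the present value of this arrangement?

£797,608.95

Periodic rate r = 0.1115/12 per month; n is counted in months.
Growing ordinary annuity: PV = PMT₁ × [1 − ((1+g)/(1+r))^n] / (r − g) = 6,400 × [1 − ((1+0.0031)/(1+r))^240] / (r − 0.0031) = £797,608.95.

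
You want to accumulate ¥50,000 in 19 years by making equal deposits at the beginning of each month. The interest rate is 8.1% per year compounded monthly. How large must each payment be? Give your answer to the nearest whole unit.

Level annuity due; solve FV = PMT × [((1+r)^n − 1)/r] × (1+r) for PMT.
Periodic rate r = 0.081/12 per month; n is counted in months.
With n = 228: PMT = 50,000 / ([((1+r)^n − 1)/r] × (1+r)) = ¥92

¥92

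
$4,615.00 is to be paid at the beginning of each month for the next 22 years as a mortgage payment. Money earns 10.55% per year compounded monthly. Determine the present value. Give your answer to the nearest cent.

This is an annuity due: 264 payments of $4,615.00 at the beginning of each month.
Periodic rate r = 0.1055/12 per month; n is counted in months.
PV = PMT × [(1 − (1+r)^−n)/r] × (1+r) = 4,615 × [1 − (1+r)^−264] / r × (1+r) = $477,025.73

$477,025.73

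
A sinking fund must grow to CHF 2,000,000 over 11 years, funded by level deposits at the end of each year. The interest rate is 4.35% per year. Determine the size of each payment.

CHF 145,628.10

Level ordinary annuity; solve FV = PMT × [((1+r)^n − 1)/r] for PMT.
Periodic rate r = 0.0435 per year.
With n = 11: PMT = 2,000,000 / ([((1+r)^n − 1)/r]) = CHF 145,628.10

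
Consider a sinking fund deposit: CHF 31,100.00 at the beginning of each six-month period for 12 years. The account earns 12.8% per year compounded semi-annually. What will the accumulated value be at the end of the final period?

This is an annuity due: 24 deposits of CHF 31,100.00 at the beginning of each six-month period.
Periodic rate r = 0.128/2 per half-year; n is counted in half-years.
FV = PMT × [((1+r)^n − 1)/r] × (1+r) = 31,100 × [(1+r)^24 − 1] / r × (1+r) = CHF 1,774,469.11

CHF 1,774,469.11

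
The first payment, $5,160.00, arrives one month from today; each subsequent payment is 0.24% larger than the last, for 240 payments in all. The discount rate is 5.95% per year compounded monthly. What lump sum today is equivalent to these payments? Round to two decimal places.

$922,948.76

Periodic rate r = 0.0595/12 per month; n is counted in months.
Growing ordinary annuity: PV = PMT₁ × [1 − ((1+g)/(1+r))^n] / (r − g) = 5,160 × [1 − ((1+0.0024)/(1+r))^240] / (r − 0.0024) = $922,948.76.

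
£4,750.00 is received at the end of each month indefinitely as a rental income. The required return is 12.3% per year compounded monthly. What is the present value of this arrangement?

£463,414.63

Periodic rate r = 0.123/12 per month.
Level perpetuity: PV = PMT / r = 4,750 / (0.123/12) = £463,414.63.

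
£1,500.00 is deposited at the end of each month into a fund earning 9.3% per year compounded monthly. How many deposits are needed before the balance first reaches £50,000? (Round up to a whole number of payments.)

Periodic rate r = 0.093/12 per month; n is counted in months.
Ordinary annuity FV: 50,000 = 1,500 × [((1+r)^n − 1)/r].
(1+r)^n = 1 + 50,000 × r / 1,500, so n = ln(1 + 50,000·r/1,500) / ln(1+r) = 29.76.
Round up to a whole number of payments: n = 30.

30 payments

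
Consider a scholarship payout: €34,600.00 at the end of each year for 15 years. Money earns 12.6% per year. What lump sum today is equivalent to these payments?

This is an ordinary annuity: 15 payments of €34,600.00 at the end of each year.
Periodic rate r = 0.126 per year.
PV = PMT × [(1 − (1+r)^−n)/r] = 34,600 × [1 − (1+r)^−15] / r = €228,297.98

€228,297.98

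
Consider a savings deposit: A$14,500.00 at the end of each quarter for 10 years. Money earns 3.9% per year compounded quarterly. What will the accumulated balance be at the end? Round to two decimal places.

A$705,210.75

This is an ordinary annuity: 40 deposits of A$14,500.00 at the end of each quarter.
Periodic rate r = 0.039/4 per quarter; n is counted in quarters.
FV = PMT × [((1+r)^n − 1)/r] = 14,500 × [(1+r)^40 − 1] / r = A$705,210.75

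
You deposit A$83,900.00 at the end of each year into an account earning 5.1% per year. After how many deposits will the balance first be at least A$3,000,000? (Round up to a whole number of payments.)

21 payments

Periodic rate r = 0.051 per year.
Ordinary annuity FV: 3,000,000 = 83,900 × [((1+r)^n − 1)/r].
(1+r)^n = 1 + 3,000,000 × r / 83,900, so n = ln(1 + 3,000,000·r/83,900) / ln(1+r) = 20.87.
Round up to a whole number of payments: n = 21.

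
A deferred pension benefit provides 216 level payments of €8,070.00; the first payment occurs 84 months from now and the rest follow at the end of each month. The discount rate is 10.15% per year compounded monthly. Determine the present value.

Ordinary annuity of 216 payments, first payment at period 84.
Periodic rate r = 0.1015/12 per month; n is counted in months.
The ordinary-annuity PV formula values the stream one period before the first payment (period 83); discount that back 83 periods:
PV₀ = 8,070 × [1 − (1+r)^−216] / r × (1+r)^−83 = €397,330.04

€397,330.04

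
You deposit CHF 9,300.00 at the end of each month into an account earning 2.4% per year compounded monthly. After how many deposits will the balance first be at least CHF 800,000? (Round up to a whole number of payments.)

80 payments

Periodic rate r = 0.024/12 per month; n is counted in months.
Ordinary annuity FV: 800,000 = 9,300 × [((1+r)^n − 1)/r].
(1+r)^n = 1 + 800,000 × r / 9,300, so n = ln(1 + 800,000·r/9,300) / ln(1+r) = 79.45.
Round up to a whole number of payments: n = 80.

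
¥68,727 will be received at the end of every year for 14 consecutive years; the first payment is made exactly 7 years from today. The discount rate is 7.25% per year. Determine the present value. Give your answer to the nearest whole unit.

Ordinary annuity of 14 payments, first payment at period 7.
Periodic rate r = 0.0725 per year.
The ordinary-annuity PV formula values the stream one period before the first payment (period 6); discount that back 6 periods:
PV₀ = 68,727 × [1 − (1+r)^−14] / r × (1+r)^−6 = ¥389,082

¥389,082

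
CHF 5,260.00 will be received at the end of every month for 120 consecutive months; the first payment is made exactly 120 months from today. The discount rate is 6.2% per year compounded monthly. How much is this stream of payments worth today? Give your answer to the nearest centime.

Ordinary annuity of 120 payments, first payment at period 120.
Periodic rate r = 0.062/12 per month; n is counted in months.
The ordinary-annuity PV formula values the stream one period before the first payment (period 119); discount that back 119 periods:
PV₀ = 5,260 × [1 − (1+r)^−120] / r × (1+r)^−119 = CHF 254,290.28

CHF 254,290.28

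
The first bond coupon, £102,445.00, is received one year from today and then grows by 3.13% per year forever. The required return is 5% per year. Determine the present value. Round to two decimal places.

£5,478,342.25

Periodic rate r = 0.05 per year.
Growing perpetuity (Gordon): PV = PMT₁ / (r − g) = 102,445 / (r − 0.0313) = £5,478,342.25.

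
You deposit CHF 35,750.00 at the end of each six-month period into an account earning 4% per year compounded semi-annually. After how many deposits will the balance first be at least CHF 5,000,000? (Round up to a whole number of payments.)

Periodic rate r = 0.04/2 per half-year; n is counted in half-years.
Ordinary annuity FV: 5,000,000 = 35,750 × [((1+r)^n − 1)/r].
(1+r)^n = 1 + 5,000,000 × r / 35,750, so n = ln(1 + 5,000,000·r/35,750) / ln(1+r) = 67.38.
Round up to a whole number of payments: n = 68.

68 payments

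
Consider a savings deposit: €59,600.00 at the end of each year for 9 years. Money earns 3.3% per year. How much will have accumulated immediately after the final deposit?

This is an ordinary annuity: 9 deposits of €59,600.00 at the end of each year.
Periodic rate r = 0.033 per year.
FV = PMT × [((1+r)^n − 1)/r] = 59,600 × [(1+r)^9 − 1] / r = €612,935.75

€612,935.75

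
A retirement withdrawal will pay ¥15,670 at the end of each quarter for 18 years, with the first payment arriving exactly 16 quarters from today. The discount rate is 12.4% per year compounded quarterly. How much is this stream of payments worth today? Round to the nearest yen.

Ordinary annuity of 72 payments, first payment at period 16.
Periodic rate r = 0.124/4 per quarter; n is counted in quarters.
The ordinary-annuity PV formula values the stream one period before the first payment (period 15); discount that back 15 periods:
PV₀ = 15,670 × [1 − (1+r)^−72] / r × (1+r)^−15 = ¥284,264

¥284,264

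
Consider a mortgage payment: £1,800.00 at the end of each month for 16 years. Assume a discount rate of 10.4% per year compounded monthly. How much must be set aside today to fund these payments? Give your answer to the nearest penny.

£168,076.55

This is an ordinary annuity: 192 payments of £1,800.00 at the end of each month.
Periodic rate r = 0.104/12 per month; n is counted in months.
PV = PMT × [(1 − (1+r)^−n)/r] = 1,800 × [1 − (1+r)^−192] / r = £168,076.55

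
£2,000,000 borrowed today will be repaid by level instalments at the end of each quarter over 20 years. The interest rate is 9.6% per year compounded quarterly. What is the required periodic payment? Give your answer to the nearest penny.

Level ordinary annuity; solve PV = PMT × [(1 − (1+r)^−n)/r] for PMT.
Periodic rate r = 0.096/4 per quarter; n is counted in quarters.
With n = 80: PMT = 2,000,000 / ([(1 − (1+r)^−n)/r]) = £56,468.57

£56,468.57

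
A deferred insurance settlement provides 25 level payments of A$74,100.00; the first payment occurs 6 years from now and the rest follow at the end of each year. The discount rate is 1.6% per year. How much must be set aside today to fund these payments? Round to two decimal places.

Ordinary annuity of 25 payments, first payment at period 6.
Periodic rate r = 0.016 per year.
The ordinary-annuity PV formula values the stream one period before the first payment (period 5); discount that back 5 periods:
PV₀ = 74,100 × [1 − (1+r)^−25] / r × (1+r)^−5 = A$1,401,240.97

A$1,401,240.97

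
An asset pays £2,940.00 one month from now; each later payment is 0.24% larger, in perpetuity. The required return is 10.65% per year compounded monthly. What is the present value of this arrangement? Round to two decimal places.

£454,054.05

Periodic rate r = 0.1065/12 per month.
Growing perpetuity (Gordon): PV = PMT₁ / (r − g) = 2,940 / (r − 0.0024) = £454,054.05.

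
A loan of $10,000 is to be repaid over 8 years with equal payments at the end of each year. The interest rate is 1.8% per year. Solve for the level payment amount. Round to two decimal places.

$1,353.36

Level ordinary annuity; solve PV = PMT × [(1 − (1+r)^−n)/r] for PMT.
Periodic rate r = 0.018 per year.
With n = 8: PMT = 10,000 / ([(1 − (1+r)^−n)/r]) = $1,353.36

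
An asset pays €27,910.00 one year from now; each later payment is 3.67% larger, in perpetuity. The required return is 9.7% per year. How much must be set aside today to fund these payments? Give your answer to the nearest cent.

€462,852.40

Periodic rate r = 0.097 per year.
Growing perpetuity (Gordon): PV = PMT₁ / (r − g) = 27,910 / (r − 0.0367) = €462,852.40.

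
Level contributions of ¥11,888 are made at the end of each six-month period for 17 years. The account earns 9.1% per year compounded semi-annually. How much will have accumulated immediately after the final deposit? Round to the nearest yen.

This is an ordinary annuity: 34 deposits of ¥11,888 at the end of each six-month period.
Periodic rate r = 0.091/2 per half-year; n is counted in half-years.
FV = PMT × [((1+r)^n − 1)/r] = 11,888 × [(1+r)^34 − 1] / r = ¥924,807

¥924,807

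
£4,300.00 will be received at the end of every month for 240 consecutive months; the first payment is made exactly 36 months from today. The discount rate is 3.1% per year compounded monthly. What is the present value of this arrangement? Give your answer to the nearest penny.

Ordinary annuity of 240 payments, first payment at period 36.
Periodic rate r = 0.031/12 per month; n is counted in months.
The ordinary-annuity PV formula values the stream one period before the first payment (period 35); discount that back 35 periods:
PV₀ = 4,300 × [1 − (1+r)^−240] / r × (1+r)^−35 = £702,038.31

£702,038.31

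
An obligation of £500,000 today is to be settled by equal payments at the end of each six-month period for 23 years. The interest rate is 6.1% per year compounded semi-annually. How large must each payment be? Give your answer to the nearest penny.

Level ordinary annuity; solve PV = PMT × [(1 − (1+r)^−n)/r] for PMT.
Periodic rate r = 0.061/2 per half-year; n is counted in half-years.
With n = 46: PMT = 500,000 / ([(1 − (1+r)^−n)/r]) = £20,362.34

£20,362.34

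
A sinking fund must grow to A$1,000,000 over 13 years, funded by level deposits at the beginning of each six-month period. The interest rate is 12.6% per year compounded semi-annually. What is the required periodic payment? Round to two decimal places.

A$15,211.04

Level annuity due; solve FV = PMT × [((1+r)^n − 1)/r] × (1+r) for PMT.
Periodic rate r = 0.126/2 per half-year; n is counted in half-years.
With n = 26: PMT = 1,000,000 / ([((1+r)^n − 1)/r] × (1+r)) = A$15,211.04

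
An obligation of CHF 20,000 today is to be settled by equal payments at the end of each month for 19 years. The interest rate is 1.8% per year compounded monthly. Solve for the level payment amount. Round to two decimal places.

Level ordinary annuity; solve PV = PMT × [(1 − (1+r)^−n)/r] for PMT.
Periodic rate r = 0.018/12 per month; n is counted in months.
With n = 228: PMT = 20,000 / ([(1 − (1+r)^−n)/r]) = CHF 103.64

CHF 103.64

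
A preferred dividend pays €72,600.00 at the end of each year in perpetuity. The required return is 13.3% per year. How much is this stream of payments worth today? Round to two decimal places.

Periodic rate r = 0.133 per year.
Level perpetuity: PV = PMT / r = 72,600 / (0.133) = €545,864.66.

€545,864.66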